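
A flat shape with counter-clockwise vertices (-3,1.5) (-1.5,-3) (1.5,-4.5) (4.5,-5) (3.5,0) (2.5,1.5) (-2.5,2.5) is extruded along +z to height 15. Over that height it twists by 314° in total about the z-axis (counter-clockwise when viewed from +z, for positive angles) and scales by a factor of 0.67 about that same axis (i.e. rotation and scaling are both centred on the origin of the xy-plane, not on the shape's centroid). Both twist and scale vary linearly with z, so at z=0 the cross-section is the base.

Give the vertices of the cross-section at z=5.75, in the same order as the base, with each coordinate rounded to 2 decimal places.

t = z/height = 5.75/15 = 0.383333
s = 1 + (scale-1)·z/height = 1 + (0.67-1)·5.75/15 = 0.873500
θ = twist·z/height = 314°·5.75/15 = 120.3667° = 2.100795 rad
cos θ = -0.505532, sin θ = 0.862808 (intermediates below are computed at full precision and shown rounded to 5 d.p.)
v1: (-3,1.5) → rotate → (0.22238,-3.34672) → ×s → (0.19425,-2.92336) → (0.19,-2.92)
v2: (-1.5,-3) → rotate → (3.34672,0.22238) → ×s → (2.92336,0.19425) → (2.92,0.19)
v3: (1.5,-4.5) → rotate → (3.12434,3.56911) → ×s → (2.72911,3.11761) → (2.73,3.12)
v4: (4.5,-5) → rotate → (2.03915,6.41030) → ×s → (1.78119,5.59939) → (1.78,5.60)
v5: (3.5,0) → rotate → (-1.76936,3.01983) → ×s → (-1.54554,2.63782) → (-1.55,2.64)
v6: (2.5,1.5) → rotate → (-2.55804,1.39872) → ×s → (-2.23445,1.22178) → (-2.23,1.22)
v7: (-2.5,2.5) → rotate → (-0.89319,-3.42085) → ×s → (-0.78020,-2.98811) → (-0.78,-2.99)

Cross-section at z=5.75: (0.19,-2.92) (2.92,0.19) (2.73,3.12) (1.78,5.60) (-1.55,2.64) (-2.23,1.22) (-0.78,-2.99)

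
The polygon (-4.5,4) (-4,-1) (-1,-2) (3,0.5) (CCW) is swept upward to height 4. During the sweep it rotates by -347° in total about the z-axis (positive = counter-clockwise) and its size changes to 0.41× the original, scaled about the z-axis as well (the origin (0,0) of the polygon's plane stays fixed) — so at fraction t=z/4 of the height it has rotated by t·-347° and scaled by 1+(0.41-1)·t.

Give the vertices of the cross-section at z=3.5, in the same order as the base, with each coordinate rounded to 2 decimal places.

Cross-section at z=3.5: (-2.82,-0.74) (-0.67,-1.88) (0.54,-0.94) (0.60,1.34)

t = z/height = 3.5/4 = 0.875
s = 1 + (scale-1)·z/height = 1 + (0.41-1)·3.5/4 = 0.483750
θ = twist·z/height = -347°·3.5/4 = -303.6250° = -5.299256 rad
cos θ = 0.553755, sin θ = 0.832680 (intermediates below are computed at full precision and shown rounded to 5 d.p.)
v1: (-4.5,4) → rotate → (-5.82262,-1.53204) → ×s → (-2.81669,-0.74112) → (-2.82,-0.74)
v2: (-4,-1) → rotate → (-1.38234,-3.88447) → ×s → (-0.66871,-1.87911) → (-0.67,-1.88)
v3: (-1,-2) → rotate → (1.11160,-1.94019) → ×s → (0.53774,-0.93857) → (0.54,-0.94)
v4: (3,0.5) → rotate → (1.24492,2.77492) → ×s → (0.60223,1.34237) → (0.60,1.34)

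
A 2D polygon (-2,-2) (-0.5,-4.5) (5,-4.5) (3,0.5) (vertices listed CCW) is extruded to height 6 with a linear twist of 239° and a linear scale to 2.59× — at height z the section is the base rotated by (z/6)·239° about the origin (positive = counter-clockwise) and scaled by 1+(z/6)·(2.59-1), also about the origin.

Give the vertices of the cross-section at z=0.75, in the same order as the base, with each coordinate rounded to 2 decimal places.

t = z/height = 0.75/6 = 0.125
s = 1 + (scale-1)·z/height = 1 + (2.59-1)·0.75/6 = 1.198750
θ = twist·z/height = 239°·0.75/6 = 29.8750° = 0.521417 rad
cos θ = 0.867114, sin θ = 0.498109 (intermediates below are computed at full precision and shown rounded to 5 d.p.)
v1: (-2,-2) → rotate → (-0.73801,-2.73045) → ×s → (-0.88469,-3.27312) → (-0.88,-3.27)
v2: (-0.5,-4.5) → rotate → (1.80794,-4.15107) → ×s → (2.16726,-4.97609) → (2.17,-4.98)
v3: (5,-4.5) → rotate → (6.57706,-1.41147) → ×s → (7.88425,-1.69200) → (7.88,-1.69)
v4: (3,0.5) → rotate → (2.35229,1.92789) → ×s → (2.81980,2.31105) → (2.82,2.31)

Cross-section at z=0.75: (-0.88,-3.27) (2.17,-4.98) (7.88,-1.69) (2.82,2.31)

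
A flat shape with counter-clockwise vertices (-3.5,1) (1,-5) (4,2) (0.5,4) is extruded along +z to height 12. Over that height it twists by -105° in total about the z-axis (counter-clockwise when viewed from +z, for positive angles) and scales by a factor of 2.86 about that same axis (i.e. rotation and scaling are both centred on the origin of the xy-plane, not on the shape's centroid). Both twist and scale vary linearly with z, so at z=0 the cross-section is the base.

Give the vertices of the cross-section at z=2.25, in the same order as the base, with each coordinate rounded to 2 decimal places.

Cross-section at z=2.25: (-3.99,2.86) (-1.00,-6.80) (5.99,0.72) (2.45,4.85)

t = z/height = 2.25/12 = 0.1875
s = 1 + (scale-1)·z/height = 1 + (2.86-1)·2.25/12 = 1.348750
θ = twist·z/height = -105°·2.25/12 = -19.6875° = -0.343612 rad
cos θ = 0.941544, sin θ = -0.336890 (intermediates below are computed at full precision and shown rounded to 5 d.p.)
v1: (-3.5,1) → rotate → (-2.95851,2.12066) → ×s → (-3.99030,2.86024) → (-3.99,2.86)
v2: (1,-5) → rotate → (-0.74291,-5.04461) → ×s → (-1.00199,-6.80392) → (-1.00,-6.80)
v3: (4,2) → rotate → (4.43996,0.53553) → ×s → (5.98839,0.72229) → (5.99,0.72)
v4: (0.5,4) → rotate → (1.81833,3.59773) → ×s → (2.45247,4.85244) → (2.45,4.85)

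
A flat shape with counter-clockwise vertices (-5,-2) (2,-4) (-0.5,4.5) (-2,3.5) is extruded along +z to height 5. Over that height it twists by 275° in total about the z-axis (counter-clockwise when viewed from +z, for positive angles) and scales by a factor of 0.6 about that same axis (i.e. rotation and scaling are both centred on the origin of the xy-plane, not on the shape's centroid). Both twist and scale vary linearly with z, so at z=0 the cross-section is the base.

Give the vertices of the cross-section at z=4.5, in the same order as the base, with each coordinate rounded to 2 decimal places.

t = z/height = 4.5/5 = 0.9
s = 1 + (scale-1)·z/height = 1 + (0.6-1)·4.5/5 = 0.640000
θ = twist·z/height = 275°·4.5/5 = 247.5000° = 4.319690 rad
cos θ = -0.382683, sin θ = -0.923880 (intermediates below are computed at full precision and shown rounded to 5 d.p.)
v1: (-5,-2) → rotate → (0.06566,5.38476) → ×s → (0.04202,3.44625) → (0.04,3.45)
v2: (2,-4) → rotate → (-4.46088,-0.31703) → ×s → (-2.85497,-0.20290) → (-2.85,-0.20)
v3: (-0.5,4.5) → rotate → (4.34880,-1.26014) → ×s → (2.78323,-0.80649) → (2.78,-0.81)
v4: (-2,3.5) → rotate → (3.99895,0.50837) → ×s → (2.55932,0.32535) → (2.56,0.33)

Cross-section at z=4.5: (0.04,3.45) (-2.85,-0.20) (2.78,-0.81) (2.56,0.33)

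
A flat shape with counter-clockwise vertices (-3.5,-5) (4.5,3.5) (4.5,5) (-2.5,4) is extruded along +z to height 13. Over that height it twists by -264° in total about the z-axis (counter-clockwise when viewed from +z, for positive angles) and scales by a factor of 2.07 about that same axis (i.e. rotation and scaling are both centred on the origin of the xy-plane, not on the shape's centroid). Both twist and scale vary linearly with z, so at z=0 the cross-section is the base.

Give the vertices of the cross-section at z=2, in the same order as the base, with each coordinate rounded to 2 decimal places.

Cross-section at z=2: (-6.88,-1.77) (6.63,-0.32) (7.77,1.01) (0.82,5.43)

t = z/height = 2/13 = 0.153846
s = 1 + (scale-1)·z/height = 1 + (2.07-1)·2/13 = 1.164615
θ = twist·z/height = -264°·2/13 = -40.6154° = -0.708872 rad
cos θ = 0.759097, sin θ = -0.650978 (intermediates below are computed at full precision and shown rounded to 5 d.p.)
v1: (-3.5,-5) → rotate → (-5.91173,-1.51706) → ×s → (-6.88489,-1.76679) → (-6.88,-1.77)
v2: (4.5,3.5) → rotate → (5.69436,-0.27256) → ×s → (6.63174,-0.31743) → (6.63,-0.32)
v3: (4.5,5) → rotate → (6.67082,0.86608) → ×s → (7.76895,1.00865) → (7.77,1.01)
v4: (-2.5,4) → rotate → (0.70617,4.66383) → ×s → (0.82242,5.43157) → (0.82,5.43)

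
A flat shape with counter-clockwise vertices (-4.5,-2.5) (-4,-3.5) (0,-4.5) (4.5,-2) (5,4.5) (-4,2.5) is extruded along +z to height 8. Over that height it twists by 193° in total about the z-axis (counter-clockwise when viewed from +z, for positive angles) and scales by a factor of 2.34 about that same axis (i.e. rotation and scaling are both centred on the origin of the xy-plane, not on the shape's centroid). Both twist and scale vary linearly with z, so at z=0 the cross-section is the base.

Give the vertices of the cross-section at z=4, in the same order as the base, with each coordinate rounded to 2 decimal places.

t = z/height = 4/8 = 0.5
s = 1 + (scale-1)·z/height = 1 + (2.34-1)·4/8 = 1.670000
θ = twist·z/height = 193°·4/8 = 96.5000° = 1.684243 rad
cos θ = -0.113203, sin θ = 0.993572 (intermediates below are computed at full precision and shown rounded to 5 d.p.)
v1: (-4.5,-2.5) → rotate → (2.99334,-4.18807) → ×s → (4.99888,-6.99407) → (5.00,-6.99)
v2: (-4,-3.5) → rotate → (3.93031,-3.57808) → ×s → (6.56362,-5.97539) → (6.56,-5.98)
v3: (0,-4.5) → rotate → (4.47107,0.50941) → ×s → (7.46669,0.85072) → (7.47,0.85)
v4: (4.5,-2) → rotate → (1.47773,4.69748) → ×s → (2.46781,7.84479) → (2.47,7.84)
v5: (5,4.5) → rotate → (-5.03709,4.45844) → ×s → (-8.41194,7.44560) → (-8.41,7.45)
v6: (-4,2.5) → rotate → (-2.03112,-4.25730) → ×s → (-3.39197,-7.10968) → (-3.39,-7.11)

Cross-section at z=4: (5.00,-6.99) (6.56,-5.98) (7.47,0.85) (2.47,7.84) (-8.41,7.45) (-3.39,-7.11)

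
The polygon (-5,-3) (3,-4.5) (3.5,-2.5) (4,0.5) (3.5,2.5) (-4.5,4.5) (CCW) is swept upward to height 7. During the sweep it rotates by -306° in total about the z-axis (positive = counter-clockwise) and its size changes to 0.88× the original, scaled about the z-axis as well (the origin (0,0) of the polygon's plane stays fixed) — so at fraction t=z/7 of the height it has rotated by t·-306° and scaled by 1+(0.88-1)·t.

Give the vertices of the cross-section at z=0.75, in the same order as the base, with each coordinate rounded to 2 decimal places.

t = z/height = 0.75/7 = 0.107143
s = 1 + (scale-1)·z/height = 1 + (0.88-1)·0.75/7 = 0.987143
θ = twist·z/height = -306°·0.75/7 = -32.7857° = -0.572219 rad
cos θ = 0.840702, sin θ = -0.541499 (intermediates below are computed at full precision and shown rounded to 5 d.p.)
v1: (-5,-3) → rotate → (-5.82800,0.18539) → ×s → (-5.75307,0.18300) → (-5.75,0.18)
v2: (3,-4.5) → rotate → (0.08536,-5.40765) → ×s → (0.08426,-5.33813) → (0.08,-5.34)
v3: (3.5,-2.5) → rotate → (1.58871,-3.99700) → ×s → (1.56828,-3.94561) → (1.57,-3.95)
v4: (4,0.5) → rotate → (3.63356,-1.74564) → ×s → (3.58684,-1.72320) → (3.59,-1.72)
v5: (3.5,2.5) → rotate → (4.29620,0.20651) → ×s → (4.24097,0.20385) → (4.24,0.20)
v6: (-4.5,4.5) → rotate → (-1.34641,6.21990) → ×s → (-1.32910,6.13993) → (-1.33,6.14)

Cross-section at z=0.75: (-5.75,0.18) (0.08,-5.34) (1.57,-3.95) (3.59,-1.72) (4.24,0.20) (-1.33,6.14)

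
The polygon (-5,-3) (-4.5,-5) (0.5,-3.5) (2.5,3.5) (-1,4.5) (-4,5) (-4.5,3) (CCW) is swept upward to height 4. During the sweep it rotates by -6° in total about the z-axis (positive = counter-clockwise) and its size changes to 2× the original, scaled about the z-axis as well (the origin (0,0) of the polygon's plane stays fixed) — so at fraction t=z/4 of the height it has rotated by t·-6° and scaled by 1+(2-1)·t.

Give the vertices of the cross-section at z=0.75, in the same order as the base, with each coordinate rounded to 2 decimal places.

Cross-section at z=0.75: (-6.01,-3.45) (-5.46,-5.83) (0.51,-4.17) (3.05,4.10) (-1.08,5.37) (-4.63,6.03) (-5.27,3.67)

t = z/height = 0.75/4 = 0.1875
s = 1 + (scale-1)·z/height = 1 + (2-1)·0.75/4 = 1.187500
θ = twist·z/height = -6°·0.75/4 = -1.1250° = -0.019635 rad
cos θ = 0.999807, sin θ = -0.019634 (intermediates below are computed at full precision and shown rounded to 5 d.p.)
v1: (-5,-3) → rotate → (-5.05794,-2.90125) → ×s → (-6.00630,-3.44524) → (-6.01,-3.45)
v2: (-4.5,-5) → rotate → (-4.59730,-4.91068) → ×s → (-5.45929,-5.83144) → (-5.46,-5.83)
v3: (0.5,-3.5) → rotate → (0.43119,-3.50914) → ×s → (0.51203,-4.16711) → (0.51,-4.17)
v4: (2.5,3.5) → rotate → (2.56824,3.45024) → ×s → (3.04978,4.09716) → (3.05,4.10)
v5: (-1,4.5) → rotate → (-0.91146,4.51877) → ×s → (-1.08235,5.36603) → (-1.08,5.37)
v6: (-4,5) → rotate → (-3.90106,5.07757) → ×s → (-4.63251,6.02962) → (-4.63,6.03)
v7: (-4.5,3) → rotate → (-4.44023,3.08777) → ×s → (-5.27277,3.66673) → (-5.27,3.67)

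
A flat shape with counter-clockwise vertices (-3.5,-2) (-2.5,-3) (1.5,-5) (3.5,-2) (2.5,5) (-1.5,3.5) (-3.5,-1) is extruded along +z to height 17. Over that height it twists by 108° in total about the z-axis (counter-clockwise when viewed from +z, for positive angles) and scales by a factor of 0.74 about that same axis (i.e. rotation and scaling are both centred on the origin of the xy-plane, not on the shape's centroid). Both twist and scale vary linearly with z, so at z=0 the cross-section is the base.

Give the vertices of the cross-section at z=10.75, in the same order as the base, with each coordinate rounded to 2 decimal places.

t = z/height = 10.75/17 = 0.632353
s = 1 + (scale-1)·z/height = 1 + (0.74-1)·10.75/17 = 0.835588
θ = twist·z/height = 108°·10.75/17 = 68.2941° = 1.191957 rad
cos θ = 0.369842, sin θ = 0.929095 (intermediates below are computed at full precision and shown rounded to 5 d.p.)
v1: (-3.5,-2) → rotate → (0.56374,-3.99152) → ×s → (0.47106,-3.33526) → (0.47,-3.34)
v2: (-2.5,-3) → rotate → (1.86268,-3.43226) → ×s → (1.55643,-2.86796) → (1.56,-2.87)
v3: (1.5,-5) → rotate → (5.20024,-0.45557) → ×s → (4.34526,-0.38067) → (4.35,-0.38)
v4: (3.5,-2) → rotate → (3.15264,2.51215) → ×s → (2.63431,2.09912) → (2.63,2.10)
v5: (2.5,5) → rotate → (-3.72087,4.17195) → ×s → (-3.10911,3.48603) → (-3.11,3.49)
v6: (-1.5,3.5) → rotate → (-3.80659,-0.09919) → ×s → (-3.18075,-0.08289) → (-3.18,-0.08)
v7: (-3.5,-1) → rotate → (-0.36535,-3.62167) → ×s → (-0.30528,-3.02623) → (-0.31,-3.03)

Cross-section at z=10.75: (0.47,-3.34) (1.56,-2.87) (4.35,-0.38) (2.63,2.10) (-3.11,3.49) (-3.18,-0.08) (-0.31,-3.03)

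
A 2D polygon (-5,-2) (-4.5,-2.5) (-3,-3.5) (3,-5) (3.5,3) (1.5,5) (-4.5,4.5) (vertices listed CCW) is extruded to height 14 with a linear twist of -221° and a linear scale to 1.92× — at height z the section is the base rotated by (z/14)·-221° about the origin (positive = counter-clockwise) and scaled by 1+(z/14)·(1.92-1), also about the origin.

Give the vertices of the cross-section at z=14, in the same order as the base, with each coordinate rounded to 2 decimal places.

Cross-section at z=14: (9.76,-3.40) (9.67,-2.05) (8.76,1.29) (1.95,11.02) (-8.85,0.06) (-8.47,-5.36) (0.85,-12.19)

t = z/height = 14/14 = 1
s = 1 + (scale-1)·z/height = 1 + (1.92-1)·14/14 = 1.920000
θ = twist·z/height = -221°·14/14 = -221.0000° = -3.857178 rad
cos θ = -0.754710, sin θ = 0.656059 (intermediates below are computed at full precision and shown rounded to 5 d.p.)
v1: (-5,-2) → rotate → (5.08567,-1.77088) → ×s → (9.76448,-3.40008) → (9.76,-3.40)
v2: (-4.5,-2.5) → rotate → (5.03634,-1.06549) → ×s → (9.66977,-2.04574) → (9.67,-2.05)
v3: (-3,-3.5) → rotate → (4.56034,0.67331) → ×s → (8.75584,1.29275) → (8.76,1.29)
v4: (3,-5) → rotate → (1.01617,5.74172) → ×s → (1.95104,11.02411) → (1.95,11.02)
v5: (3.5,3) → rotate → (-4.60966,0.03208) → ×s → (-8.85055,0.06159) → (-8.85,0.06)
v6: (1.5,5) → rotate → (-4.41236,-2.78946) → ×s → (-8.47173,-5.35576) → (-8.47,-5.36)
v7: (-4.5,4.5) → rotate → (0.44393,-6.34846) → ×s → (0.85234,-12.18904) → (0.85,-12.19)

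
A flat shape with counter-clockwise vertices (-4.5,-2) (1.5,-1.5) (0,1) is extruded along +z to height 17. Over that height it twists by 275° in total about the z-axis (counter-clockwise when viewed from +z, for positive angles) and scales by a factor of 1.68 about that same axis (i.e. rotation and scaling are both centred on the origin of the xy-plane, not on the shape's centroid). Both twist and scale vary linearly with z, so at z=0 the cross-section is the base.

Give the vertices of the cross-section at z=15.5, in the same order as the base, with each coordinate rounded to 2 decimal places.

t = z/height = 15.5/17 = 0.911765
s = 1 + (scale-1)·z/height = 1 + (1.68-1)·15.5/17 = 1.620000
θ = twist·z/height = 275°·15.5/17 = 250.7353° = 4.376156 rad
cos θ = -0.329933, sin θ = -0.944004 (intermediates below are computed at full precision and shown rounded to 5 d.p.)
v1: (-4.5,-2) → rotate → (-0.40331,4.90789) → ×s → (-0.65336,7.95077) → (-0.65,7.95)
v2: (1.5,-1.5) → rotate → (-1.91091,-0.92111) → ×s → (-3.09567,-1.49219) → (-3.10,-1.49)
v3: (0,1) → rotate → (0.94400,-0.32993) → ×s → (1.52929,-0.53449) → (1.53,-0.53)

Cross-section at z=15.5: (-0.65,7.95) (-3.10,-1.49) (1.53,-0.53)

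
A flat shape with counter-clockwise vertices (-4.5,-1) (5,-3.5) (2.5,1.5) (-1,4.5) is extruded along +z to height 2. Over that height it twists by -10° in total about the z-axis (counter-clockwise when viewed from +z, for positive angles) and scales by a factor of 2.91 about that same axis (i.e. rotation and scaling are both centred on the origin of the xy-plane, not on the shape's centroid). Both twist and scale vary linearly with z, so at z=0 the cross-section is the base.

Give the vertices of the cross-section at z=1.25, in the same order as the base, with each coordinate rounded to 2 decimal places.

t = z/height = 1.25/2 = 0.625
s = 1 + (scale-1)·z/height = 1 + (2.91-1)·1.25/2 = 2.193750
θ = twist·z/height = -10°·1.25/2 = -6.2500° = -0.109083 rad
cos θ = 0.994056, sin θ = -0.108867 (intermediates below are computed at full precision and shown rounded to 5 d.p.)
v1: (-4.5,-1) → rotate → (-4.58212,-0.50416) → ×s → (-10.05203,-1.10599) → (-10.05,-1.11)
v2: (5,-3.5) → rotate → (4.58925,-4.02353) → ×s → (10.06766,-8.82662) → (10.07,-8.83)
v3: (2.5,1.5) → rotate → (2.64844,1.21892) → ×s → (5.81002,2.67400) → (5.81,2.67)
v4: (-1,4.5) → rotate → (-0.50416,4.58212) → ×s → (-1.10599,10.05203) → (-1.11,10.05)

Cross-section at z=1.25: (-10.05,-1.11) (10.07,-8.83) (5.81,2.67) (-1.11,10.05)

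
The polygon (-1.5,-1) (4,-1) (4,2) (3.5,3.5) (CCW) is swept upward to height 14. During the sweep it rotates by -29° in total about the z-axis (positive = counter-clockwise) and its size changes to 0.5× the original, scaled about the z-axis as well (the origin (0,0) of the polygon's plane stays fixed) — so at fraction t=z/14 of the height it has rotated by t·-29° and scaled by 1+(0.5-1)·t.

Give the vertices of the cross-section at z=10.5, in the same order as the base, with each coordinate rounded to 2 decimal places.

t = z/height = 10.5/14 = 0.75
s = 1 + (scale-1)·z/height = 1 + (0.5-1)·10.5/14 = 0.625000
θ = twist·z/height = -29°·10.5/14 = -21.7500° = -0.379609 rad
cos θ = 0.928810, sin θ = -0.370557 (intermediates below are computed at full precision and shown rounded to 5 d.p.)
v1: (-1.5,-1) → rotate → (-1.76377,-0.37297) → ×s → (-1.10236,-0.23311) → (-1.10,-0.23)
v2: (4,-1) → rotate → (3.34468,-2.41104) → ×s → (2.09043,-1.50690) → (2.09,-1.51)
v3: (4,2) → rotate → (4.45635,0.37539) → ×s → (2.78522,0.23462) → (2.79,0.23)
v4: (3.5,3.5) → rotate → (4.54778,1.95388) → ×s → (2.84237,1.22118) → (2.84,1.22)

Cross-section at z=10.5: (-1.10,-0.23) (2.09,-1.51) (2.79,0.23) (2.84,1.22)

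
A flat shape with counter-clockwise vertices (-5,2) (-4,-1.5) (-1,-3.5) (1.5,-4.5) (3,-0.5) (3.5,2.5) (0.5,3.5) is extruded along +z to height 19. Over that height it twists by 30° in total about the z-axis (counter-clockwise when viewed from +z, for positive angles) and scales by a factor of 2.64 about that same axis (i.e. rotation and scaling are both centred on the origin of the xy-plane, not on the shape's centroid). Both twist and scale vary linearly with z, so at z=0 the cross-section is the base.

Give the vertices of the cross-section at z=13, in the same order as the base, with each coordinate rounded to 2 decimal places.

Cross-section at z=13: (-11.43,0.25) (-6.83,-5.96) (0.62,-7.70) (6.33,-7.83) (6.33,1.24) (5.10,7.57) (-1.61,7.33)

t = z/height = 13/19 = 0.684211
s = 1 + (scale-1)·z/height = 1 + (2.64-1)·13/19 = 2.122105
θ = twist·z/height = 30°·13/19 = 20.5263° = 0.358252 rad
cos θ = 0.936511, sin θ = 0.350638 (intermediates below are computed at full precision and shown rounded to 5 d.p.)
v1: (-5,2) → rotate → (-5.38383,0.11983) → ×s → (-11.42506,0.25430) → (-11.43,0.25)
v2: (-4,-1.5) → rotate → (-3.22009,-2.80732) → ×s → (-6.83337,-5.95742) → (-6.83,-5.96)
v3: (-1,-3.5) → rotate → (0.29072,-3.62843) → ×s → (0.61694,-7.69990) → (0.62,-7.70)
v4: (1.5,-4.5) → rotate → (2.98264,-3.68834) → ×s → (6.32947,-7.82705) → (6.33,-7.83)
v5: (3,-0.5) → rotate → (2.98485,0.58366) → ×s → (6.33417,1.23858) → (6.33,1.24)
v6: (3.5,2.5) → rotate → (2.40120,3.56851) → ×s → (5.09559,7.57275) → (5.10,7.57)
v7: (0.5,3.5) → rotate → (-0.75898,3.45311) → ×s → (-1.61063,7.32786) → (-1.61,7.33)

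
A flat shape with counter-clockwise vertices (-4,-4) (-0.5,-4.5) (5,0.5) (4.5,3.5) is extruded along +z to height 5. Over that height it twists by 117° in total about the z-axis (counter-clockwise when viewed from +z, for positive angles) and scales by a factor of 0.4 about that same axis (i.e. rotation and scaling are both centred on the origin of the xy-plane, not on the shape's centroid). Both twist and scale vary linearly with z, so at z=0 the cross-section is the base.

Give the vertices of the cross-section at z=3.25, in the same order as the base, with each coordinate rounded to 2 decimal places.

Cross-section at z=3.25: (1.78,-2.96) (2.59,-0.96) (0.44,3.03) (-1.41,3.18)

t = z/height = 3.25/5 = 0.65
s = 1 + (scale-1)·z/height = 1 + (0.4-1)·3.25/5 = 0.610000
θ = twist·z/height = 117°·3.25/5 = 76.0500° = 1.327323 rad
cos θ = 0.241075, sin θ = 0.970506 (intermediates below are computed at full precision and shown rounded to 5 d.p.)
v1: (-4,-4) → rotate → (2.91773,-4.84633) → ×s → (1.77981,-2.95626) → (1.78,-2.96)
v2: (-0.5,-4.5) → rotate → (4.24674,-1.57009) → ×s → (2.59051,-0.95776) → (2.59,-0.96)
v3: (5,0.5) → rotate → (0.72012,4.97307) → ×s → (0.43927,3.03357) → (0.44,3.03)
v4: (4.5,3.5) → rotate → (-2.31193,5.21104) → ×s → (-1.41028,3.17874) → (-1.41,3.18)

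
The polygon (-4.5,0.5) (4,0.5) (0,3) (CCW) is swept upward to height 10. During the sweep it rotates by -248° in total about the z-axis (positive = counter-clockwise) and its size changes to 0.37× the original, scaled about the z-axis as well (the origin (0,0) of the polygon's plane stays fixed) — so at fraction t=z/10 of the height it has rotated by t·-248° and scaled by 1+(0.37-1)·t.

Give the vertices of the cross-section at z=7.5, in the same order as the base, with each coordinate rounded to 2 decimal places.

Cross-section at z=7.5: (2.33,-0.51) (-2.13,-0.04) (-0.17,-1.57)

t = z/height = 7.5/10 = 0.75
s = 1 + (scale-1)·z/height = 1 + (0.37-1)·7.5/10 = 0.527500
θ = twist·z/height = -248°·7.5/10 = -186.0000° = -3.246312 rad
cos θ = -0.994522, sin θ = 0.104528 (intermediates below are computed at full precision and shown rounded to 5 d.p.)
v1: (-4.5,0.5) → rotate → (4.42308,-0.96764) → ×s → (2.33318,-0.51043) → (2.33,-0.51)
v2: (4,0.5) → rotate → (-4.03035,-0.07915) → ×s → (-2.12601,-0.04175) → (-2.13,-0.04)
v3: (0,3) → rotate → (-0.31359,-2.98357) → ×s → (-0.16542,-1.57383) → (-0.17,-1.57)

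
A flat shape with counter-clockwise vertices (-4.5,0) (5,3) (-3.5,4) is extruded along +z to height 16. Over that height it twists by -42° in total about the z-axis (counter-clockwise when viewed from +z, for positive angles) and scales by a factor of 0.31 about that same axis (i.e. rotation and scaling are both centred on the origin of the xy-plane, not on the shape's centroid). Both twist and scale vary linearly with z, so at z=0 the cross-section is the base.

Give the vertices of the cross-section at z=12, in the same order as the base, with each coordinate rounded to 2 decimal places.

Cross-section at z=12: (-1.85,1.13) (2.81,-0.03) (-0.43,2.53)

t = z/height = 12/16 = 0.75
s = 1 + (scale-1)·z/height = 1 + (0.31-1)·12/16 = 0.482500
θ = twist·z/height = -42°·12/16 = -31.5000° = -0.549779 rad
cos θ = 0.852640, sin θ = -0.522499 (intermediates below are computed at full precision and shown rounded to 5 d.p.)
v1: (-4.5,0) → rotate → (-3.83688,2.35124) → ×s → (-1.85129,1.13448) → (-1.85,1.13)
v2: (5,3) → rotate → (5.83070,-0.05457) → ×s → (2.81331,-0.02633) → (2.81,-0.03)
v3: (-3.5,4) → rotate → (-0.89425,5.23931) → ×s → (-0.43147,2.52796) → (-0.43,2.53)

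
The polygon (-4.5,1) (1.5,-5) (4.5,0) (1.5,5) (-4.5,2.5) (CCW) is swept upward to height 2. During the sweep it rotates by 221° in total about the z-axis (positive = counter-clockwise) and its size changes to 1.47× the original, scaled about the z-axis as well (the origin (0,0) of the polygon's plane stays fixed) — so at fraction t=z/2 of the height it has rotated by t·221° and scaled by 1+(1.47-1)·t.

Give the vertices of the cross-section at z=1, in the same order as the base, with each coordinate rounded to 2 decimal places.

t = z/height = 1/2 = 0.5
s = 1 + (scale-1)·z/height = 1 + (1.47-1)·1/2 = 1.235000
θ = twist·z/height = 221°·1/2 = 110.5000° = 1.928589 rad
cos θ = -0.350207, sin θ = 0.936672 (intermediates below are computed at full precision and shown rounded to 5 d.p.)
v1: (-4.5,1) → rotate → (0.63926,-4.56523) → ×s → (0.78949,-5.63806) → (0.79,-5.64)
v2: (1.5,-5) → rotate → (4.15805,3.15605) → ×s → (5.13519,3.89772) → (5.14,3.90)
v3: (4.5,0) → rotate → (-1.57593,4.21502) → ×s → (-1.94628,5.20556) → (-1.95,5.21)
v4: (1.5,5) → rotate → (-5.20867,-0.34603) → ×s → (-6.43271,-0.42735) → (-6.43,-0.43)
v5: (-4.5,2.5) → rotate → (-0.76575,-5.09054) → ×s → (-0.94570,-6.28682) → (-0.95,-6.29)

Cross-section at z=1: (0.79,-5.64) (5.14,3.90) (-1.95,5.21) (-6.43,-0.43) (-0.95,-6.29)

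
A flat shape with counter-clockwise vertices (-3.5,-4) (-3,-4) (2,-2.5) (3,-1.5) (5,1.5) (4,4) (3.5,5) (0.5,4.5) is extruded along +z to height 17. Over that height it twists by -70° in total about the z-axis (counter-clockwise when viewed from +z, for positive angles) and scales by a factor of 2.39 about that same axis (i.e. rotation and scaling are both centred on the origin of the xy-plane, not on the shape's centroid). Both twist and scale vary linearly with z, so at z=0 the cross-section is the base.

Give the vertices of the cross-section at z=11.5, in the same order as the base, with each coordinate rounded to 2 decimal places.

Cross-section at z=11.5: (-10.31,-0.26) (-9.65,-0.98) (-0.94,-6.14) (1.80,-6.25) (8.71,-5.16) (10.97,-0.45) (11.74,1.58) (7.08,5.20)

t = z/height = 11.5/17 = 0.676471
s = 1 + (scale-1)·z/height = 1 + (2.39-1)·11.5/17 = 1.940294
θ = twist·z/height = -70°·11.5/17 = -47.3529° = -0.826465 rad
cos θ = 0.677480, sin θ = -0.735541 (intermediates below are computed at full precision and shown rounded to 5 d.p.)
v1: (-3.5,-4) → rotate → (-5.31334,-0.13553) → ×s → (-10.30945,-0.26296) → (-10.31,-0.26)
v2: (-3,-4) → rotate → (-4.97460,-0.50330) → ×s → (-9.65220,-0.97655) → (-9.65,-0.98)
v3: (2,-2.5) → rotate → (-0.48389,-3.16478) → ×s → (-0.93889,-6.14061) → (-0.94,-6.14)
v4: (3,-1.5) → rotate → (0.92913,-3.22284) → ×s → (1.80278,-6.25326) → (1.80,-6.25)
v5: (5,1.5) → rotate → (4.49071,-2.66148) → ×s → (8.71330,-5.16406) → (8.71,-5.16)
v6: (4,4) → rotate → (5.65208,-0.23224) → ×s → (10.96671,-0.45062) → (10.97,-0.45)
v7: (3.5,5) → rotate → (6.04889,0.81301) → ×s → (11.73662,1.57748) → (11.74,1.58)
v8: (0.5,4.5) → rotate → (3.64867,2.68089) → ×s → (7.07950,5.20172) → (7.08,5.20)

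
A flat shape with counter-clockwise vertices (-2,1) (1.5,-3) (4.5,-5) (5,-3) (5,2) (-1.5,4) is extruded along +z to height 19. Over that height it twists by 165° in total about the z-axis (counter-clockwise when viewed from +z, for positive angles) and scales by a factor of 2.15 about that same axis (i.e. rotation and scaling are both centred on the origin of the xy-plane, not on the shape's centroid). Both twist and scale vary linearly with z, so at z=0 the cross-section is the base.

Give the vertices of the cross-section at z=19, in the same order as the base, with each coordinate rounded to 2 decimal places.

Cross-section at z=19: (3.60,-3.19) (-1.45,7.06) (-6.56,12.89) (-8.71,9.01) (-11.50,-1.37) (0.89,-9.14)

t = z/height = 19/19 = 1
s = 1 + (scale-1)·z/height = 1 + (2.15-1)·19/19 = 2.150000
θ = twist·z/height = 165°·19/19 = 165.0000° = 2.879793 rad
cos θ = -0.965926, sin θ = 0.258819 (intermediates below are computed at full precision and shown rounded to 5 d.p.)
v1: (-2,1) → rotate → (1.67303,-1.48356) → ×s → (3.59702,-3.18966) → (3.60,-3.19)
v2: (1.5,-3) → rotate → (-0.67243,3.28601) → ×s → (-1.44573,7.06491) → (-1.45,7.06)
v3: (4.5,-5) → rotate → (-3.05257,5.99431) → ×s → (-6.56303,12.88778) → (-6.56,12.89)
v4: (5,-3) → rotate → (-4.05317,4.19187) → ×s → (-8.71432,9.01253) → (-8.71,9.01)
v5: (5,2) → rotate → (-5.34727,-0.63776) → ×s → (-11.49662,-1.37118) → (-11.50,-1.37)
v6: (-1.5,4) → rotate → (0.41361,-4.25193) → ×s → (0.88927,-9.14165) → (0.89,-9.14)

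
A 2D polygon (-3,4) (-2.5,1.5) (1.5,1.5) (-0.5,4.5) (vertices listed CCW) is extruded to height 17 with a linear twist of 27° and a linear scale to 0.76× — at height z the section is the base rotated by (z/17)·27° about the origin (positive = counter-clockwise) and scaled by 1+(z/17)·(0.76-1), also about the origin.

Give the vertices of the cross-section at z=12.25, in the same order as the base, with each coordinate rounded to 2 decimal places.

t = z/height = 12.25/17 = 0.720588
s = 1 + (scale-1)·z/height = 1 + (0.76-1)·12.25/17 = 0.827059
θ = twist·z/height = 27°·12.25/17 = 19.4559° = 0.339569 rad
cos θ = 0.942898, sin θ = 0.333081 (intermediates below are computed at full precision and shown rounded to 5 d.p.)
v1: (-3,4) → rotate → (-4.16102,2.77235) → ×s → (-3.44141,2.29290) → (-3.44,2.29)
v2: (-2.5,1.5) → rotate → (-2.85687,0.58165) → ×s → (-2.36280,0.48105) → (-2.36,0.48)
v3: (1.5,1.5) → rotate → (0.91473,1.91397) → ×s → (0.75653,1.58296) → (0.76,1.58)
v4: (-0.5,4.5) → rotate → (-1.97031,4.07650) → ×s → (-1.62956,3.37151) → (-1.63,3.37)

Cross-section at z=12.25: (-3.44,2.29) (-2.36,0.48) (0.76,1.58) (-1.63,3.37)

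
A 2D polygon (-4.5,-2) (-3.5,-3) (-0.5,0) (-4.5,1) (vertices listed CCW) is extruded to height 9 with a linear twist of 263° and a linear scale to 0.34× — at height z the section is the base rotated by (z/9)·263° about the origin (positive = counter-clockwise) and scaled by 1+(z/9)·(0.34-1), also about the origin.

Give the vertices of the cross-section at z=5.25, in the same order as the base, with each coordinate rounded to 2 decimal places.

t = z/height = 5.25/9 = 0.583333
s = 1 + (scale-1)·z/height = 1 + (0.34-1)·5.25/9 = 0.615000
θ = twist·z/height = 263°·5.25/9 = 153.4167° = 2.677626 rad
cos θ = -0.894284, sin θ = 0.447499 (intermediates below are computed at full precision and shown rounded to 5 d.p.)
v1: (-4.5,-2) → rotate → (4.91928,-0.22518) → ×s → (3.02536,-0.13848) → (3.03,-0.14)
v2: (-3.5,-3) → rotate → (4.47249,1.11661) → ×s → (2.75058,0.68671) → (2.75,0.69)
v3: (-0.5,0) → rotate → (0.44714,-0.22375) → ×s → (0.27499,-0.13761) → (0.27,-0.14)
v4: (-4.5,1) → rotate → (3.57678,-2.90803) → ×s → (2.19972,-1.78844) → (2.20,-1.79)

Cross-section at z=5.25: (3.03,-0.14) (2.75,0.69) (0.27,-0.14) (2.20,-1.79)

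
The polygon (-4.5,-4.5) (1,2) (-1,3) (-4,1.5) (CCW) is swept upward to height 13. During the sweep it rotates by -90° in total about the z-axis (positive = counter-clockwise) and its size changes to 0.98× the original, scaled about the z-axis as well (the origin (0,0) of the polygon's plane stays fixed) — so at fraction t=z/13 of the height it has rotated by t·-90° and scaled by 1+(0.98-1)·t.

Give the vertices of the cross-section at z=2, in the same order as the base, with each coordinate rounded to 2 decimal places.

t = z/height = 2/13 = 0.153846
s = 1 + (scale-1)·z/height = 1 + (0.98-1)·2/13 = 0.996923
θ = twist·z/height = -90°·2/13 = -13.8462° = -0.241661 rad
cos θ = 0.970942, sin θ = -0.239316 (intermediates below are computed at full precision and shown rounded to 5 d.p.)
v1: (-4.5,-4.5) → rotate → (-5.44616,-3.29232) → ×s → (-5.42940,-3.28219) → (-5.43,-3.28)
v2: (1,2) → rotate → (1.44957,1.70257) → ×s → (1.44511,1.69733) → (1.45,1.70)
v3: (-1,3) → rotate → (-0.25299,3.15214) → ×s → (-0.25222,3.14244) → (-0.25,3.14)
v4: (-4,1.5) → rotate → (-3.52479,2.41368) → ×s → (-3.51395,2.40625) → (-3.51,2.41)

Cross-section at z=2: (-5.43,-3.28) (1.45,1.70) (-0.25,3.14) (-3.51,2.41)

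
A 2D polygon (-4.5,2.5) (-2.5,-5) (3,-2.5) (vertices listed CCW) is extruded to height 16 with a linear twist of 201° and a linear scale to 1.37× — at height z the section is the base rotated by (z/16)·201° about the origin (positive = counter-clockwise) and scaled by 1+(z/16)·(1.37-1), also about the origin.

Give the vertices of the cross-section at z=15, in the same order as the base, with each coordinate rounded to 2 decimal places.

t = z/height = 15/16 = 0.9375
s = 1 + (scale-1)·z/height = 1 + (1.37-1)·15/16 = 1.346875
θ = twist·z/height = 201°·15/16 = 188.4375° = 3.288855 rad
cos θ = -0.989177, sin θ = -0.146730 (intermediates below are computed at full precision and shown rounded to 5 d.p.)
v1: (-4.5,2.5) → rotate → (4.81812,-1.81265) → ×s → (6.48941,-2.44142) → (6.49,-2.44)
v2: (-2.5,-5) → rotate → (1.73929,5.31271) → ×s → (2.34260,7.15555) → (2.34,7.16)
v3: (3,-2.5) → rotate → (-3.33436,2.03275) → ×s → (-4.49096,2.73786) → (-4.49,2.74)

Cross-section at z=15: (6.49,-2.44) (2.34,7.16) (-4.49,2.74)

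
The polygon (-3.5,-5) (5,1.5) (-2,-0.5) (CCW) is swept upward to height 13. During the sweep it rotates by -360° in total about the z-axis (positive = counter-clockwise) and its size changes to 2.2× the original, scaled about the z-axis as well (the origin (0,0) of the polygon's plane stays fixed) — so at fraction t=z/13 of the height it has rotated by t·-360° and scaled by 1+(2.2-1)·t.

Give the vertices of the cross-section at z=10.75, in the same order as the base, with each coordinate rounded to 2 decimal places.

t = z/height = 10.75/13 = 0.826923
s = 1 + (scale-1)·z/height = 1 + (2.2-1)·10.75/13 = 1.992308
θ = twist·z/height = -360°·10.75/13 = -297.6923° = -5.195711 rad
cos θ = 0.464723, sin θ = 0.885456 (intermediates below are computed at full precision and shown rounded to 5 d.p.)
v1: (-3.5,-5) → rotate → (2.80075,-5.42271) → ×s → (5.57995,-10.80371) → (5.58,-10.80)
v2: (5,1.5) → rotate → (0.99543,5.12436) → ×s → (1.98321,10.20931) → (1.98,10.21)
v3: (-2,-0.5) → rotate → (-0.48672,-2.00327) → ×s → (-0.96969,-3.99114) → (-0.97,-3.99)

Cross-section at z=10.75: (5.58,-10.80) (1.98,10.21) (-0.97,-3.99)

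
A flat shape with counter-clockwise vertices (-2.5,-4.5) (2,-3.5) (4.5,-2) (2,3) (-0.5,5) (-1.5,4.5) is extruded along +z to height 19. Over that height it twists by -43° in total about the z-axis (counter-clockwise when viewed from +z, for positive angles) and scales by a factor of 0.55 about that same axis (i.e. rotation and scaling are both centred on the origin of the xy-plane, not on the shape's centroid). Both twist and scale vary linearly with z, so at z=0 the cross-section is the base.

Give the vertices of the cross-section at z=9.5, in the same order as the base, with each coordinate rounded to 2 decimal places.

Cross-section at z=9.5: (-3.08,-2.53) (0.45,-3.09) (2.68,-2.72) (2.29,1.60) (1.06,3.75) (0.20,3.67)

t = z/height = 9.5/19 = 0.5
s = 1 + (scale-1)·z/height = 1 + (0.55-1)·9.5/19 = 0.775000
θ = twist·z/height = -43°·9.5/19 = -21.5000° = -0.375246 rad
cos θ = 0.930418, sin θ = -0.366501 (intermediates below are computed at full precision and shown rounded to 5 d.p.)
v1: (-2.5,-4.5) → rotate → (-3.97530,-3.27063) → ×s → (-3.08086,-2.53474) → (-3.08,-2.53)
v2: (2,-3.5) → rotate → (0.57808,-3.98946) → ×s → (0.44801,-3.09183) → (0.45,-3.09)
v3: (4.5,-2) → rotate → (3.45388,-3.51009) → ×s → (2.67675,-2.72032) → (2.68,-2.72)
v4: (2,3) → rotate → (2.96034,2.05825) → ×s → (2.29426,1.59514) → (2.29,1.60)
v5: (-0.5,5) → rotate → (1.36730,4.83534) → ×s → (1.05966,3.74739) → (1.06,3.75)
v6: (-1.5,4.5) → rotate → (0.25363,4.73663) → ×s → (0.19656,3.67089) → (0.20,3.67)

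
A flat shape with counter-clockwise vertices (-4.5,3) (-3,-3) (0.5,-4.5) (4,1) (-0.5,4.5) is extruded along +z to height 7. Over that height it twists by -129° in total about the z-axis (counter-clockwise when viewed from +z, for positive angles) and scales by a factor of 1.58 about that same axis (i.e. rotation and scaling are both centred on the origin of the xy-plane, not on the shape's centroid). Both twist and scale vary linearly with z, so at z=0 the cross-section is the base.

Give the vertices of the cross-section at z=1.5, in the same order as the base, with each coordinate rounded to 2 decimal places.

Cross-section at z=1.5: (-2.92,5.34) (-4.55,-1.42) (-1.85,-4.74) (4.51,-1.09) (1.85,4.74)

t = z/height = 1.5/7 = 0.214286
s = 1 + (scale-1)·z/height = 1 + (1.58-1)·1.5/7 = 1.124286
θ = twist·z/height = -129°·1.5/7 = -27.6429° = -0.482459 rad
cos θ = 0.885857, sin θ = -0.463959 (intermediates below are computed at full precision and shown rounded to 5 d.p.)
v1: (-4.5,3) → rotate → (-2.59448,4.74538) → ×s → (-2.91694,5.33517) → (-2.92,5.34)
v2: (-3,-3) → rotate → (-4.04945,-1.26569) → ×s → (-4.55274,-1.42300) → (-4.55,-1.42)
v3: (0.5,-4.5) → rotate → (-1.64489,-4.21833) → ×s → (-1.84932,-4.74261) → (-1.85,-4.74)
v4: (4,1) → rotate → (4.00739,-0.96998) → ×s → (4.50545,-1.09053) → (4.51,-1.09)
v5: (-0.5,4.5) → rotate → (1.64489,4.21833) → ×s → (1.84932,4.74261) → (1.85,4.74)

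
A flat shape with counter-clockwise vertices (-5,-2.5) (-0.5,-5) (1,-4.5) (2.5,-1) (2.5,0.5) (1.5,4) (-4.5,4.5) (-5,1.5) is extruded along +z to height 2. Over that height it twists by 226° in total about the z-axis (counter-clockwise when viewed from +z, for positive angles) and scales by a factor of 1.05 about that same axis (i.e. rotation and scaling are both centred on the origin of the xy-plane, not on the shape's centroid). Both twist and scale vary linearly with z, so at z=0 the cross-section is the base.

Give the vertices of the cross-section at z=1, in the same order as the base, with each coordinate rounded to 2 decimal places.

Cross-section at z=1: (4.36,-3.72) (4.92,1.53) (3.85,2.75) (-0.06,2.76) (-1.47,2.16) (-4.37,-0.19) (-2.44,-6.05) (0.59,-5.32)

t = z/height = 1/2 = 0.5
s = 1 + (scale-1)·z/height = 1 + (1.05-1)·1/2 = 1.025000
θ = twist·z/height = 226°·1/2 = 113.0000° = 1.972222 rad
cos θ = -0.390731, sin θ = 0.920505 (intermediates below are computed at full precision and shown rounded to 5 d.p.)
v1: (-5,-2.5) → rotate → (4.25492,-3.62570) → ×s → (4.36129,-3.71634) → (4.36,-3.72)
v2: (-0.5,-5) → rotate → (4.79789,1.49340) → ×s → (4.91784,1.53074) → (4.92,1.53)
v3: (1,-4.5) → rotate → (3.75154,2.67879) → ×s → (3.84533,2.74576) → (3.85,2.75)
v4: (2.5,-1) → rotate → (-0.05632,2.69199) → ×s → (-0.05773,2.75929) → (-0.06,2.76)
v5: (2.5,0.5) → rotate → (-1.43708,2.10590) → ×s → (-1.47301,2.15854) → (-1.47,2.16)
v6: (1.5,4) → rotate → (-4.26812,-0.18217) → ×s → (-4.37482,-0.18672) → (-4.37,-0.19)
v7: (-4.5,4.5) → rotate → (-2.38398,-5.90056) → ×s → (-2.44358,-6.04808) → (-2.44,-6.05)
v8: (-5,1.5) → rotate → (0.57290,-5.18862) → ×s → (0.58722,-5.31834) → (0.59,-5.32)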